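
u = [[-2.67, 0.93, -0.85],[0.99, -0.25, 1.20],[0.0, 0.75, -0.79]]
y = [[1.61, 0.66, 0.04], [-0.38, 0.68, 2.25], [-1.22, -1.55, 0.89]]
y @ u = [[-3.65, 1.36, -0.61], [1.69, 1.16, -0.64], [1.72, -0.08, -1.53]]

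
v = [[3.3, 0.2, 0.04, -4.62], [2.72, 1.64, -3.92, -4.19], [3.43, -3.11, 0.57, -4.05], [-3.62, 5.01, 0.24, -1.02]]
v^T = [[3.30, 2.72, 3.43, -3.62], [0.2, 1.64, -3.11, 5.01], [0.04, -3.92, 0.57, 0.24], [-4.62, -4.19, -4.05, -1.02]]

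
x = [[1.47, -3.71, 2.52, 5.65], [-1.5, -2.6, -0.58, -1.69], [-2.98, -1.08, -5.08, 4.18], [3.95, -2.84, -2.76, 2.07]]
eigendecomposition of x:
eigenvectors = [[0.74+0.00j, (-0.11-0.46j), (-0.11+0.46j), (0.16+0j)],[-0.22+0.00j, (0.02+0.11j), 0.02-0.11j, (0.9+0j)],[(0.05+0j), 0.75+0.00j, (0.75-0j), 0.12+0.00j],[(0.63+0j), 0.12+0.44j, (0.12-0.44j), 0.39+0.00j]]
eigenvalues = [(7.51+0j), (-3.98+4.13j), (-3.98-4.13j), (-3.68+0j)]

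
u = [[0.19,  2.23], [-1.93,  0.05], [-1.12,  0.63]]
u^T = [[0.19,  -1.93,  -1.12], [2.23,  0.05,  0.63]]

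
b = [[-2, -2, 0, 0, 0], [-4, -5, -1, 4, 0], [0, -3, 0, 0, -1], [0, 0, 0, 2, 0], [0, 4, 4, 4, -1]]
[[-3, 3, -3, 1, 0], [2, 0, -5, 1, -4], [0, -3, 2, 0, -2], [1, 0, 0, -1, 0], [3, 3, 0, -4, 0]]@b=[[-6, 0, -3, 14, 3], [-4, -5, -16, -14, 9], [12, 1, -5, -20, 0], [-2, -2, 0, -2, 0], [-18, -21, -3, 4, 0]]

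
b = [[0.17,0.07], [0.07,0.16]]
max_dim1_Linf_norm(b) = 0.17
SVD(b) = [[-0.73, -0.68], [-0.68, 0.73]] @ diag([0.235178344238091, 0.09482165576190901]) @ [[-0.73, -0.68], [-0.68, 0.73]]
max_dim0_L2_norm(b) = 0.18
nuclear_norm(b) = 0.33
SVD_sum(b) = [[0.13, 0.12], [0.12, 0.11]] + [[0.04,-0.05],  [-0.05,0.05]]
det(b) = 0.02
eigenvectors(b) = [[0.73, -0.68], [0.68, 0.73]]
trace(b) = 0.33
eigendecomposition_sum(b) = [[0.13,  0.12], [0.12,  0.11]] + [[0.04,-0.05], [-0.05,0.05]]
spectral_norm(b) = 0.24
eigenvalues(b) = [0.24, 0.09]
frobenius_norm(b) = 0.25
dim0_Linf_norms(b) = [0.17, 0.16]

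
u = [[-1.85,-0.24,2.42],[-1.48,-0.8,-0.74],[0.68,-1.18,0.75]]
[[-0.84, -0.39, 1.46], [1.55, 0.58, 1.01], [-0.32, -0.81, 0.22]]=u@ [[-0.44, -0.33, -0.54], [-0.45, 0.25, -0.4], [-0.73, -0.39, 0.15]]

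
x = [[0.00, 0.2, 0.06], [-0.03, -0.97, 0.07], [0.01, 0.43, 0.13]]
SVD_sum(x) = [[0.01, 0.20, -0.0], [-0.03, -0.97, 0.00], [0.01, 0.43, -0.00]] + [[-0.0, 0.0, 0.06], [-0.00, 0.0, 0.07], [-0.00, 0.0, 0.13]] + [[-0.00, 0.00, -0.0], [-0.0, 0.0, -0.00], [0.00, -0.00, 0.00]]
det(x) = 0.00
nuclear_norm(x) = 1.24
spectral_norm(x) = 1.08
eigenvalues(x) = [-0.99, -0.0, 0.16]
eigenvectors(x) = [[0.16, -1.00, 0.41],[-0.92, 0.03, 0.05],[0.35, -0.02, 0.91]]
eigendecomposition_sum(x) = [[0.01, 0.17, -0.01], [-0.03, -0.97, 0.06], [0.01, 0.37, -0.02]] + [[-0.0, -0.00, 0.00], [0.0, 0.0, -0.0], [-0.0, -0.00, 0.0]] + [[-0.0, 0.03, 0.07], [-0.00, 0.0, 0.01], [-0.00, 0.06, 0.15]]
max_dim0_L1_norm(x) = 1.6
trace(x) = -0.84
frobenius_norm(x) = 1.09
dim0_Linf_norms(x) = [0.03, 0.97, 0.13]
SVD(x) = [[0.19, -0.38, 0.91], [-0.9, -0.44, 0.00], [0.4, -0.82, -0.42]] @ diag([1.0801652377921698, 0.15945279378263583, 0.004226774218920589]) @ [[0.03, 1.00, -0.0],[0.03, -0.00, -1.0],[-1.00, 0.03, -0.03]]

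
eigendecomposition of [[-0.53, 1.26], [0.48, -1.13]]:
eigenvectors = [[0.92, -0.74], [0.39, 0.67]]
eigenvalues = [0.0, -1.66]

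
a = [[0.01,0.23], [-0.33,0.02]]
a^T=[[0.01, -0.33], [0.23, 0.02]]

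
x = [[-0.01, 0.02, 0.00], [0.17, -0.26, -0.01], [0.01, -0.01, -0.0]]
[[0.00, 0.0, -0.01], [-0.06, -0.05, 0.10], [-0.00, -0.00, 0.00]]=x@ [[-0.1, -0.08, 0.18], [0.15, 0.13, -0.27], [0.12, 0.10, -0.22]]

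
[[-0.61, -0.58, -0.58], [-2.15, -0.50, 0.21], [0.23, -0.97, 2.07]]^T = [[-0.61, -2.15, 0.23], [-0.58, -0.5, -0.97], [-0.58, 0.21, 2.07]]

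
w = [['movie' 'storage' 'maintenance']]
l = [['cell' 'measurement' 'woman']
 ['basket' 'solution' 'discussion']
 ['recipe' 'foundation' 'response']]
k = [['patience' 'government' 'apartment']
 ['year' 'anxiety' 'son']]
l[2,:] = ['recipe', 'foundation', 'response']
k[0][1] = 'government'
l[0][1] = 'measurement'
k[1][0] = 'year'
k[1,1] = 'anxiety'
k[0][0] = 'patience'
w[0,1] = 'storage'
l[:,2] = ['woman', 'discussion', 'response']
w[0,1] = 'storage'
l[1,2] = 'discussion'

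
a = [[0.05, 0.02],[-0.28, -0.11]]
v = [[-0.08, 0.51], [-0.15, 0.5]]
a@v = [[-0.01, 0.04], [0.04, -0.2]]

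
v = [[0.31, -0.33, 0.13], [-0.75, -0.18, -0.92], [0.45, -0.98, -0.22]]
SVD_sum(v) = [[0.27, -0.07, 0.24], [-0.82, 0.21, -0.73], [0.27, -0.07, 0.24]] + [[0.05, -0.25, -0.13], [0.07, -0.39, -0.19], [0.17, -0.91, -0.46]] + [[-0.01, -0.01, 0.01], [-0.0, -0.00, 0.00], [0.0, 0.0, -0.00]]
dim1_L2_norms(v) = [0.47, 1.2, 1.1]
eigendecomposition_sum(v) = [[0.34, -0.24, 0.2], [-0.61, 0.43, -0.36], [0.57, -0.4, 0.33]] + [[-0.02, -0.0, 0.01], [-0.01, -0.0, 0.00], [0.01, 0.0, -0.01]] + [[-0.02, -0.08, -0.08], [-0.13, -0.61, -0.57], [-0.13, -0.58, -0.55]]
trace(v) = -0.09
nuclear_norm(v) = 2.42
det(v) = 0.03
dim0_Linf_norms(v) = [0.75, 0.98, 0.92]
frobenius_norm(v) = 1.70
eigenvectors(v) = [[0.38, -0.66, 0.1],[-0.68, -0.43, 0.72],[0.63, 0.61, 0.69]]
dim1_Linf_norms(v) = [0.33, 0.92, 0.98]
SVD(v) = [[-0.30,-0.25,-0.92], [0.9,-0.38,-0.2], [-0.30,-0.89,0.34]] @ diag([1.23516521030001, 1.1612198142957428, 0.020867346536928937]) @ [[-0.73, 0.19, -0.65],[-0.17, 0.88, 0.44],[0.66, 0.43, -0.62]]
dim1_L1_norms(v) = [0.77, 1.85, 1.65]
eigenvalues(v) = [1.1, -0.02, -1.17]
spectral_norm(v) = 1.24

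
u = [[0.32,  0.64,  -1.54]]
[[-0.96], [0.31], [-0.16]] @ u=[[-0.31, -0.61, 1.48], [0.10, 0.20, -0.48], [-0.05, -0.1, 0.25]]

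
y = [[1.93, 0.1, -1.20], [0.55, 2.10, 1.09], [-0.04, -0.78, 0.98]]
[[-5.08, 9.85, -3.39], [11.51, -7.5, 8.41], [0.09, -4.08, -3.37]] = y @ [[-0.82, 1.95, -1.96], [4.01, -1.39, 4.49], [3.25, -5.19, 0.05]]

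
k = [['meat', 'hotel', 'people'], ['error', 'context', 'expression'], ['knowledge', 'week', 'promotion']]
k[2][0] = 'knowledge'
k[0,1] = 'hotel'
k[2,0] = 'knowledge'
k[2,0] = 'knowledge'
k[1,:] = ['error', 'context', 'expression']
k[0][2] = 'people'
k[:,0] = ['meat', 'error', 'knowledge']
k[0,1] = 'hotel'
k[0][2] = 'people'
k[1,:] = ['error', 'context', 'expression']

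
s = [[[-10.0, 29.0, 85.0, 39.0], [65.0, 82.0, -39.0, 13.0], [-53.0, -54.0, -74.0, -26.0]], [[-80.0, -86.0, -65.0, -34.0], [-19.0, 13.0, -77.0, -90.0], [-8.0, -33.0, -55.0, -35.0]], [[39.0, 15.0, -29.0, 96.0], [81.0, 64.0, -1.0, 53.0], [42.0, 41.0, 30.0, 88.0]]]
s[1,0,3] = -34.0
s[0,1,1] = 82.0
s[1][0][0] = -80.0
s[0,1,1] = 82.0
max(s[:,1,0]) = 81.0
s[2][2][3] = 88.0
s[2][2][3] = 88.0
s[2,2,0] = 42.0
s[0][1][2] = -39.0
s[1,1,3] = -90.0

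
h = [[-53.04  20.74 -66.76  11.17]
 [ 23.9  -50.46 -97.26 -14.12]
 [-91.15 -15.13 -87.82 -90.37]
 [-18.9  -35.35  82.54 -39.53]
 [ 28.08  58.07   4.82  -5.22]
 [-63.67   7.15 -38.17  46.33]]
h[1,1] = -50.46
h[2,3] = -90.37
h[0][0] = -53.04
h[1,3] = -14.12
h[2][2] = -87.82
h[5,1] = 7.15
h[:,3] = [11.17, -14.12, -90.37, -39.53, -5.22, 46.33]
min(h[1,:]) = -97.26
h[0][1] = 20.74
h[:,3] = [11.17, -14.12, -90.37, -39.53, -5.22, 46.33]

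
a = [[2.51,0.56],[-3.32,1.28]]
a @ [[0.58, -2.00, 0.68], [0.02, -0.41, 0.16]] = [[1.47, -5.25, 1.80], [-1.9, 6.12, -2.05]]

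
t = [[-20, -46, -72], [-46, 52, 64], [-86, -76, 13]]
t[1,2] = 64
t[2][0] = -86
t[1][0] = -46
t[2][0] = -86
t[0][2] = -72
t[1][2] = 64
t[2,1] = -76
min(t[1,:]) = -46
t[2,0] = -86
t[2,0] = -86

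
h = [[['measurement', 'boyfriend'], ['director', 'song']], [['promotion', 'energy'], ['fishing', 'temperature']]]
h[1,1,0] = 'fishing'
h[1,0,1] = 'energy'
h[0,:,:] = [['measurement', 'boyfriend'], ['director', 'song']]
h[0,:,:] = [['measurement', 'boyfriend'], ['director', 'song']]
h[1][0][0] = 'promotion'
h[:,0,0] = ['measurement', 'promotion']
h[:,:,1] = [['boyfriend', 'song'], ['energy', 'temperature']]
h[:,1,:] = [['director', 'song'], ['fishing', 'temperature']]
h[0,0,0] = 'measurement'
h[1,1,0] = 'fishing'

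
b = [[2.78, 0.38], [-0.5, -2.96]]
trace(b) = -0.18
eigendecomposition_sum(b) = [[2.76, 0.18], [-0.24, -0.02]] + [[0.02, 0.2], [-0.26, -2.94]]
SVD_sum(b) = [[1.33, 1.59], [-1.66, -1.99]] + [[1.45, -1.21], [1.16, -0.97]]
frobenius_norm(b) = 4.11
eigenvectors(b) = [[1.0, -0.07], [-0.09, 1.0]]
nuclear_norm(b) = 5.74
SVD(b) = [[-0.62, 0.78], [0.78, 0.62]] @ diag([3.3197373406448323, 2.421516877729407]) @ [[-0.64, -0.77], [0.77, -0.64]]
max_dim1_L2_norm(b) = 3.0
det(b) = -8.04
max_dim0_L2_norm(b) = 2.98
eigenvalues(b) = [2.75, -2.93]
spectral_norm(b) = 3.32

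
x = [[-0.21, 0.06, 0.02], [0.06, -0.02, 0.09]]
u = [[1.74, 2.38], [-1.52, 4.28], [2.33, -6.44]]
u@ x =[[-0.22, 0.06, 0.25], [0.58, -0.18, 0.35], [-0.88, 0.27, -0.53]]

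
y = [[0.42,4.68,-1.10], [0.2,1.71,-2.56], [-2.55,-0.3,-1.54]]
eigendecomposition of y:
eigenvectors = [[0.55j, 0.00-0.55j, (0.78+0j)], [(-0.39-0.25j), -0.39+0.25j, 0.50+0.00j], [-0.70+0.00j, -0.70-0.00j, -0.38+0.00j]]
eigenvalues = [(-1.7+1.9j), (-1.7-1.9j), (3.99+0j)]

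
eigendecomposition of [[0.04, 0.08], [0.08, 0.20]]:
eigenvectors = [[-0.92, -0.38],[0.38, -0.92]]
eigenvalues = [0.01, 0.23]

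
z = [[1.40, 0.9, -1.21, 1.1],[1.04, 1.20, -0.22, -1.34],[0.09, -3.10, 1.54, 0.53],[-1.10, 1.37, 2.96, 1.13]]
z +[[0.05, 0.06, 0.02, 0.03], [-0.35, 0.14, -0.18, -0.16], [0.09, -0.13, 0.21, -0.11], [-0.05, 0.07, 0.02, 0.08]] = [[1.45,0.96,-1.19,1.13], [0.69,1.34,-0.4,-1.5], [0.18,-3.23,1.75,0.42], [-1.15,1.44,2.98,1.21]]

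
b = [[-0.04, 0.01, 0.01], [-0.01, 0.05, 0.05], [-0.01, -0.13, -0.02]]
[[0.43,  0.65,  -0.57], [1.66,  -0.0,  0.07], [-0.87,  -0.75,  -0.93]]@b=[[-0.02,0.11,0.05], [-0.07,0.01,0.02], [0.05,0.07,-0.03]]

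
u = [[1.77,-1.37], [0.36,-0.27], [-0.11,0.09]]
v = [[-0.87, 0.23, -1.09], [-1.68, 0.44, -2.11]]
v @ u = [[-1.34, 1.03], [-2.58, 1.99]]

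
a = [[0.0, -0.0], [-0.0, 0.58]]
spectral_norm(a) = 0.58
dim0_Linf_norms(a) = [0.0, 0.58]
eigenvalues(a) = [0.0, 0.58]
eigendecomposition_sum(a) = [[0.0, 0.00], [0.0, 0.00]] + [[0.0,0.00], [0.0,0.58]]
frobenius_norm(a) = 0.58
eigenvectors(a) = [[1.0, 0.0], [0.00, 1.0]]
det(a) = 0.00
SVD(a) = [[0.0,1.00], [1.0,0.0]] @ diag([0.58, 0.0]) @ [[0.0, 1.0], [1.0, 0.0]]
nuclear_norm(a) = 0.58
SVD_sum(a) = [[0.0, 0.0], [0.0, 0.58]] + [[0.00, 0.00],[0.00, 0.0]]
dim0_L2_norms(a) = [0.0, 0.58]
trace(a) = 0.58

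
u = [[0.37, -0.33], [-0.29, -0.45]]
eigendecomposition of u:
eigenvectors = [[0.95,0.34],[-0.3,0.94]]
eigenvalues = [0.47, -0.55]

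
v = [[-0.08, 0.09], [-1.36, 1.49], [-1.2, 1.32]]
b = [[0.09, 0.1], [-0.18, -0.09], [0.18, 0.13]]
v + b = [[0.01,0.19], [-1.54,1.40], [-1.02,1.45]]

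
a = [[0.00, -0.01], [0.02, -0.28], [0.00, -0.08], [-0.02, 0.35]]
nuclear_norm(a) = 0.46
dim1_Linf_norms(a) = [0.01, 0.28, 0.08, 0.35]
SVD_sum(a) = [[0.0, -0.01],[0.02, -0.28],[0.0, -0.08],[-0.02, 0.35]] + [[-0.00, -0.00], [0.00, 0.0], [-0.0, -0.0], [0.00, 0.00]]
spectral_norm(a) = 0.46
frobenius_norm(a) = 0.46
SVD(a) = [[0.02, -0.10], [0.62, 0.51], [0.18, -0.83], [-0.77, 0.22]] @ diag([0.45625168964953067, 0.005864784049583152]) @ [[0.06, -1.00], [1.0, 0.06]]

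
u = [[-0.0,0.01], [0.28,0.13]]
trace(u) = 0.13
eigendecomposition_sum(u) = [[-0.02, 0.0], [0.03, -0.00]] + [[0.02,0.01],  [0.25,0.13]]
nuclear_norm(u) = 0.32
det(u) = -0.00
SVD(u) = [[0.01, 1.0], [1.00, -0.01]] @ diag([0.30873572645842406, 0.009069245182990059]) @ [[0.91, 0.42], [-0.42, 0.91]]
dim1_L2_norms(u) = [0.01, 0.31]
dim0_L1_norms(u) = [0.28, 0.14]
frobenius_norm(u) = 0.31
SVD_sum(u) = [[0.0, 0.0], [0.28, 0.13]] + [[-0.00,0.01], [0.00,-0.00]]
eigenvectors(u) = [[-0.47, -0.07], [0.88, -1.00]]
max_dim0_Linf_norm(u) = 0.28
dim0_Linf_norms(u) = [0.28, 0.13]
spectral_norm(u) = 0.31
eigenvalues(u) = [-0.02, 0.15]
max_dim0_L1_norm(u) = 0.28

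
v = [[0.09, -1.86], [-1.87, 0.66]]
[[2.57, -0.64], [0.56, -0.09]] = v @ [[-0.80,0.17], [-1.42,0.35]]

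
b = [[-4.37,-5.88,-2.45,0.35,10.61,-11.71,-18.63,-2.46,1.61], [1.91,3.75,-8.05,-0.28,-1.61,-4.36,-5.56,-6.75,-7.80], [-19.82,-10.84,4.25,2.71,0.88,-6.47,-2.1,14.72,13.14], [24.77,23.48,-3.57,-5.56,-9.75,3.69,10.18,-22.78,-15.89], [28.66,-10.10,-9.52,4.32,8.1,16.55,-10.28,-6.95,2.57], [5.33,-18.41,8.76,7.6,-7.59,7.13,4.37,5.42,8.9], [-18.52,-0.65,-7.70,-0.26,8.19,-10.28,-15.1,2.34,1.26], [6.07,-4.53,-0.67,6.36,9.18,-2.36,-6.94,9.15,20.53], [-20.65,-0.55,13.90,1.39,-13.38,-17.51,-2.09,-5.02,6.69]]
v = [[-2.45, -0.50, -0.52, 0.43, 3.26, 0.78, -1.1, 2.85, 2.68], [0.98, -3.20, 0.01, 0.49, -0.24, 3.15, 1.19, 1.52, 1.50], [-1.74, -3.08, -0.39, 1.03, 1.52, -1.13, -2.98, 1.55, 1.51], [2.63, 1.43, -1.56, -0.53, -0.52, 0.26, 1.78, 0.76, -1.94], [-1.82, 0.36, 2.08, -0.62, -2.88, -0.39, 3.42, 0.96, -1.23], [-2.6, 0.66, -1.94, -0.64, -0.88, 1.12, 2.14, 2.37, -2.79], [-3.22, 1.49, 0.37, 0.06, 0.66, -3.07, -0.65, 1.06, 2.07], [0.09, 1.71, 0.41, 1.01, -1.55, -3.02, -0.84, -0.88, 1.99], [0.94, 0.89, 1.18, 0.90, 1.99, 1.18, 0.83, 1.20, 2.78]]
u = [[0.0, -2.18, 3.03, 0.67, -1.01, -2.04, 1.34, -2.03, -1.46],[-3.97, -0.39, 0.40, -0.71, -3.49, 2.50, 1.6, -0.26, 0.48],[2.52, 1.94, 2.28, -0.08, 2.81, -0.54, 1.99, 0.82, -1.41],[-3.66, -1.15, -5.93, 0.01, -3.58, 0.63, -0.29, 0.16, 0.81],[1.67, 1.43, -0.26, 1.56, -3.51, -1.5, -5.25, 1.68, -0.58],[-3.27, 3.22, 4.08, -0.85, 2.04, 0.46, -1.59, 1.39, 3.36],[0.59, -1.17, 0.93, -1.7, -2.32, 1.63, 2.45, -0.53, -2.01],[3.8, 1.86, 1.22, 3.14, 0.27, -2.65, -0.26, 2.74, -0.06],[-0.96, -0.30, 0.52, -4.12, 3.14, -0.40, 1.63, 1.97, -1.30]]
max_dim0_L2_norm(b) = 51.82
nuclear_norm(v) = 38.08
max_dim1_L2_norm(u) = 7.99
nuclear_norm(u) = 48.39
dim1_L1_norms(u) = [13.76, 13.8, 14.39, 16.22, 17.44, 20.26, 13.33, 16.0, 14.34]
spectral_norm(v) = 9.34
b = u @ v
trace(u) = 2.74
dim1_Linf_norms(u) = [3.03, 3.97, 2.81, 5.93, 5.25, 4.08, 2.45, 3.8, 4.12]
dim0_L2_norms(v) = [6.18, 5.34, 3.56, 2.1, 5.4, 5.76, 5.72, 4.83, 6.38]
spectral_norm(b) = 67.00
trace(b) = 14.04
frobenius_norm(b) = 95.27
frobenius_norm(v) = 15.59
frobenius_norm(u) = 19.36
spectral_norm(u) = 11.42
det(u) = 157092.97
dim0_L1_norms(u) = [20.44, 13.64, 18.65, 12.84, 22.17, 12.35, 16.4, 11.58, 11.47]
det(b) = 1049287797.20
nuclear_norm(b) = 206.42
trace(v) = -7.08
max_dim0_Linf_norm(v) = 3.42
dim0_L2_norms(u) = [8.04, 5.23, 8.31, 5.82, 8.11, 4.84, 6.87, 4.62, 4.73]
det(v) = 6735.61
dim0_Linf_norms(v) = [3.22, 3.2, 2.08, 1.03, 3.26, 3.15, 3.42, 2.85, 2.79]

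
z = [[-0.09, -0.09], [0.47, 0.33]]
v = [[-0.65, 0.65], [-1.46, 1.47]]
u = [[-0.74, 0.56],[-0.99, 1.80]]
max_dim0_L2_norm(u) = 1.89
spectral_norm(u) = 2.23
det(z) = 0.01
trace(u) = 1.06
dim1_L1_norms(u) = [1.3, 2.79]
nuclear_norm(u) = 2.58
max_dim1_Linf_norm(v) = 1.47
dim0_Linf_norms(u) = [0.99, 1.8]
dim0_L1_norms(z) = [0.56, 0.42]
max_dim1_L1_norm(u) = 2.79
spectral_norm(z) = 0.59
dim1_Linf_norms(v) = [0.65, 1.47]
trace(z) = 0.24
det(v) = -0.01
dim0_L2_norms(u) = [1.24, 1.89]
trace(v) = 0.82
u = z + v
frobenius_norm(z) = 0.59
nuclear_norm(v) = 2.27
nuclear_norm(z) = 0.61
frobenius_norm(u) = 2.25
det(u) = -0.78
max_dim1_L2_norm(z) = 0.57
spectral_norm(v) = 2.27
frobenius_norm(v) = 2.27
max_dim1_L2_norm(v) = 2.07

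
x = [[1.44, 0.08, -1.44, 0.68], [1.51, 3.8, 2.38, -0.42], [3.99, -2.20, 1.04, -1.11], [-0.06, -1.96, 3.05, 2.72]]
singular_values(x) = [5.13, 4.79, 4.29, 1.78]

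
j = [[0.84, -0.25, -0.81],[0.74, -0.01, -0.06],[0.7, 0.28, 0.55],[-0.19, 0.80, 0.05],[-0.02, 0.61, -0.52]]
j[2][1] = 0.283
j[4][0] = -0.017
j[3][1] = 0.804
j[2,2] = 0.552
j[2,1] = 0.283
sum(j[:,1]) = 1.437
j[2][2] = 0.552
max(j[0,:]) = 0.843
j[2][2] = 0.552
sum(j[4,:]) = 0.07099999999999995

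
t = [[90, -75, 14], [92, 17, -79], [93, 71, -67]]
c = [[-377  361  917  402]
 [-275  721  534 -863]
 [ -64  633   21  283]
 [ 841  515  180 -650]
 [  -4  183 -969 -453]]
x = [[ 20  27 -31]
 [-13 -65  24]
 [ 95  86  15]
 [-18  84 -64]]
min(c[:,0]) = -377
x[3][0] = -18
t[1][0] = 92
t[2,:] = [93, 71, -67]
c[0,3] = 402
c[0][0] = -377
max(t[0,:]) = 90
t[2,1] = 71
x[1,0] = -13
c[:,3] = [402, -863, 283, -650, -453]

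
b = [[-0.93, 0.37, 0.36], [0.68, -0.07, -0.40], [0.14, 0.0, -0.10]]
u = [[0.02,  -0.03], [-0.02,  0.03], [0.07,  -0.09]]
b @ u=[[-0.0, 0.01],[-0.01, 0.01],[-0.0, 0.00]]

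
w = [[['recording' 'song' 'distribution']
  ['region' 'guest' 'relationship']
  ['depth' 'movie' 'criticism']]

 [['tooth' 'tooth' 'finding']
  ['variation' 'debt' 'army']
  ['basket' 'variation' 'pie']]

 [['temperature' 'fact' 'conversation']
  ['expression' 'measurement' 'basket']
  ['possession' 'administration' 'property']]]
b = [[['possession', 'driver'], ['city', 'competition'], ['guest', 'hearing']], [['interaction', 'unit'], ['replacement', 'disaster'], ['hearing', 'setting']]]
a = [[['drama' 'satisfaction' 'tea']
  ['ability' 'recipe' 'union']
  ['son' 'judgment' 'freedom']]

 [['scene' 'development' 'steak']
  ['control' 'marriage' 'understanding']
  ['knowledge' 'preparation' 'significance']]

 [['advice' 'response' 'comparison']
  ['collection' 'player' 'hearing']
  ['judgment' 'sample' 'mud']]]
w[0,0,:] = ['recording', 'song', 'distribution']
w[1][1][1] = 'debt'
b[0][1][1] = 'competition'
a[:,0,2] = ['tea', 'steak', 'comparison']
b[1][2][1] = 'setting'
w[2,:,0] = ['temperature', 'expression', 'possession']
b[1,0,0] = 'interaction'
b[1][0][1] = 'unit'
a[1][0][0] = 'scene'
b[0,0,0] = 'possession'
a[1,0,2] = 'steak'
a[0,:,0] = ['drama', 'ability', 'son']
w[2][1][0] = 'expression'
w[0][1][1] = 'guest'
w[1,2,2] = 'pie'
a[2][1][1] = 'player'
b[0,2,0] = 'guest'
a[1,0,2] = 'steak'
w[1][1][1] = 'debt'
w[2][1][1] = 'measurement'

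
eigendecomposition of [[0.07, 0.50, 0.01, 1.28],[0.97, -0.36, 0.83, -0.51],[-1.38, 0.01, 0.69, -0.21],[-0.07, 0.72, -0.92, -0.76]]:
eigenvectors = [[(-0.2-0.41j), (-0.2+0.41j), (0.1+0.15j), 0.10-0.15j], [(-0.2+0.54j), (-0.2-0.54j), -0.49+0.20j, -0.49-0.20j], [(0.08-0.27j), 0.08+0.27j, -0.80+0.00j, (-0.8-0j)], [0.61+0.00j, 0.61-0.00j, 0.23+0.04j, (0.23-0.04j)]]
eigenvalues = [(-1.1+1.09j), (-1.1-1.09j), (0.92+0.27j), (0.92-0.27j)]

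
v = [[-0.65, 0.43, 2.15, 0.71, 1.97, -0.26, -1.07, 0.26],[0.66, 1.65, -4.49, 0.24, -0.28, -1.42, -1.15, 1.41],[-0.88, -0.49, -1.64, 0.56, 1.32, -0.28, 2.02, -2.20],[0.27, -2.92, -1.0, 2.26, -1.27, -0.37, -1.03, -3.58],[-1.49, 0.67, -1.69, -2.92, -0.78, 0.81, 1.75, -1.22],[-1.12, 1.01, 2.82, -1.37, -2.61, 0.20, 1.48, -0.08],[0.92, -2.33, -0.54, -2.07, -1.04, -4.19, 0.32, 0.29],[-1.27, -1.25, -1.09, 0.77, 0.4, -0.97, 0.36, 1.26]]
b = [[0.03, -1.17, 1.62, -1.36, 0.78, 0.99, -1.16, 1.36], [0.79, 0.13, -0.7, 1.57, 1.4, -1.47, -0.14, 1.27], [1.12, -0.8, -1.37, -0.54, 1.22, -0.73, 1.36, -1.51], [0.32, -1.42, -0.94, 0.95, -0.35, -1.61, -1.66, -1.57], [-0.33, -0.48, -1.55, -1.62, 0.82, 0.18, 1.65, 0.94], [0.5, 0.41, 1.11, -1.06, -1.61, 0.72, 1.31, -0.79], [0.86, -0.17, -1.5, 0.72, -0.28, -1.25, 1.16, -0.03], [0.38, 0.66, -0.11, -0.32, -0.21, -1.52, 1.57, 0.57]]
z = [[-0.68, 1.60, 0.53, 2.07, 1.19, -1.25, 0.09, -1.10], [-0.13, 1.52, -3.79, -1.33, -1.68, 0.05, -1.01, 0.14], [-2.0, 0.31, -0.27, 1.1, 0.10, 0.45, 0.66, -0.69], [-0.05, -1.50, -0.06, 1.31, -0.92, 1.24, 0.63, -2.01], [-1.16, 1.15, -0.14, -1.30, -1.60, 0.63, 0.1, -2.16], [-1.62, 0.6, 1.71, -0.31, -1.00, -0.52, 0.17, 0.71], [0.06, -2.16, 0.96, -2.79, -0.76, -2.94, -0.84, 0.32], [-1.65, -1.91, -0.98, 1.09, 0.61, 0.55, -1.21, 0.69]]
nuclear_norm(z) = 26.00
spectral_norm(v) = 6.87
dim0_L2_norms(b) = [1.8, 2.21, 3.43, 3.14, 2.75, 3.27, 3.77, 3.17]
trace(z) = -0.39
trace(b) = 3.01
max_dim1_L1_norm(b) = 8.82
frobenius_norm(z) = 10.28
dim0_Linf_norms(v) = [1.49, 2.92, 4.49, 2.92, 2.61, 4.19, 2.02, 3.58]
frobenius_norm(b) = 8.50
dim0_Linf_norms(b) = [1.12, 1.42, 1.62, 1.62, 1.61, 1.61, 1.66, 1.57]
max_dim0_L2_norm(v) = 6.38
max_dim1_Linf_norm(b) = 1.66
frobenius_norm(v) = 12.78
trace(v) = 2.62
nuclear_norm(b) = 20.21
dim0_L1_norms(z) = [7.35, 10.75, 8.44, 11.3, 7.86, 7.63, 4.71, 7.82]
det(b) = -21.65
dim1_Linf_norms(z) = [2.07, 3.79, 2.0, 2.01, 2.16, 1.71, 2.94, 1.91]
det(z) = -2898.30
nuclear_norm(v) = 32.47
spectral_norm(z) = 5.55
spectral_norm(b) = 5.09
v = z + b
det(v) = -22370.00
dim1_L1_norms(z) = [8.51, 9.65, 5.58, 7.72, 8.24, 6.64, 10.83, 8.69]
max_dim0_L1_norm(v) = 15.42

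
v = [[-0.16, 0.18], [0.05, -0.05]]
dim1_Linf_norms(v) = [0.18, 0.05]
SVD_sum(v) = [[-0.16,0.18], [0.05,-0.05]] + [[0.00,0.0], [0.0,0.00]]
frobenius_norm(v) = 0.25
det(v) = -0.00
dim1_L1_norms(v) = [0.34, 0.1]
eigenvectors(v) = [[-0.96, -0.74], [0.29, -0.67]]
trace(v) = -0.21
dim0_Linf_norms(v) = [0.16, 0.18]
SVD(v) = [[-0.96,0.28],[0.28,0.96]] @ diag([0.2509663781921043, 0.00398459748753493]) @ [[0.67, -0.74], [0.74, 0.67]]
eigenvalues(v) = [-0.21, 0.0]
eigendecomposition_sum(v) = [[-0.16, 0.18], [0.05, -0.05]] + [[0.00, 0.00], [0.00, 0.00]]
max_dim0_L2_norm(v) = 0.19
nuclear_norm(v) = 0.25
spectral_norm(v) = 0.25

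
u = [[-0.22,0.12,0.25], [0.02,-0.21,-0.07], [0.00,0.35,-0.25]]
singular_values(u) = [0.45, 0.38, 0.08]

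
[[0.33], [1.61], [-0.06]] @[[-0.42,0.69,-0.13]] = [[-0.14, 0.23, -0.04], [-0.68, 1.11, -0.21], [0.03, -0.04, 0.01]]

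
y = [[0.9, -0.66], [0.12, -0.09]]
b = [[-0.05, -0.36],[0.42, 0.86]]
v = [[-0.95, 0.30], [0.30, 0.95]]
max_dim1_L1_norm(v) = 1.25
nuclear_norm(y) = 1.13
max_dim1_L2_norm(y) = 1.12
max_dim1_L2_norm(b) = 0.96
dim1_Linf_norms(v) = [0.95, 0.95]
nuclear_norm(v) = 1.99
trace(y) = 0.81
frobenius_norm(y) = 1.13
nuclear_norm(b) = 1.12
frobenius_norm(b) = 1.02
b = v + y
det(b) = 0.11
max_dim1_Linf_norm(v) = 0.95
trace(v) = 0.00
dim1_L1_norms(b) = [0.41, 1.28]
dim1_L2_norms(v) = [1.0, 1.0]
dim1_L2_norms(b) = [0.36, 0.96]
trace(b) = 0.81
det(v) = -0.99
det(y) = -0.00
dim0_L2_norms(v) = [1.0, 1.0]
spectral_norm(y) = 1.13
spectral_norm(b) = 1.02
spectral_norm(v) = 1.00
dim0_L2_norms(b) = [0.42, 0.93]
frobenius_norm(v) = 1.41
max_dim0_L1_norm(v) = 1.25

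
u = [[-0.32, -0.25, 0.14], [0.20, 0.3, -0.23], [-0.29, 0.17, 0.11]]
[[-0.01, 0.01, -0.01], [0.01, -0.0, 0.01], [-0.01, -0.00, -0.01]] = u @[[0.02,-0.03,0.02], [-0.00,-0.02,-0.00], [-0.01,-0.05,-0.02]]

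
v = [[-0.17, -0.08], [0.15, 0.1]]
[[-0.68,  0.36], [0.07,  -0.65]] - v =[[-0.51, 0.44], [-0.08, -0.75]]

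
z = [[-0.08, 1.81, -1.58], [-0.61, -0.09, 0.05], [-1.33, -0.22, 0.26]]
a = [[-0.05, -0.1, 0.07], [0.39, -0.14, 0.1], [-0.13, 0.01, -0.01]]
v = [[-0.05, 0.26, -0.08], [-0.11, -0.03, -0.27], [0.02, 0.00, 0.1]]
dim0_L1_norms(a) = [0.57, 0.25, 0.18]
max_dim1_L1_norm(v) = 0.41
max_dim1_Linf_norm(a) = 0.39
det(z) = 0.14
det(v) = 0.00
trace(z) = 0.09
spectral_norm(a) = 0.44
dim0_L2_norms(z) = [1.47, 1.83, 1.6]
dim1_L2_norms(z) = [2.4, 0.62, 1.37]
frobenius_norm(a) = 0.46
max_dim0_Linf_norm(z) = 1.81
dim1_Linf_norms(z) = [1.81, 0.61, 1.33]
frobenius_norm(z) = 2.84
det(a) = -0.00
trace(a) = -0.20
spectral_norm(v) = 0.33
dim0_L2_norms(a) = [0.41, 0.17, 0.12]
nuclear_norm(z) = 3.93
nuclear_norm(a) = 0.58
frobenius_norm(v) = 0.42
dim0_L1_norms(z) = [2.02, 2.12, 1.89]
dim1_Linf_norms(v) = [0.26, 0.27, 0.1]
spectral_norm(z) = 2.43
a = v @ z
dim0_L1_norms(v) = [0.18, 0.29, 0.45]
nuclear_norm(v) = 0.60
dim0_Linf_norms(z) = [1.33, 1.81, 1.58]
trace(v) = 0.02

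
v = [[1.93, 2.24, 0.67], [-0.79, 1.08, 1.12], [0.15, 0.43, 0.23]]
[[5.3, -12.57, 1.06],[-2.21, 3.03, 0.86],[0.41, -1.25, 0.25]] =v @ [[-0.03,-3.16,1.9],[4.20,-4.26,-2.52],[-6.04,4.58,4.54]]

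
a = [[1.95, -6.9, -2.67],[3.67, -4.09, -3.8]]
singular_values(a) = [9.88, 2.35]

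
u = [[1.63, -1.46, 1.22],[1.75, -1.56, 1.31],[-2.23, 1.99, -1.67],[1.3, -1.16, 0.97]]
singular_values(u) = [5.4, 0.0, 0.0]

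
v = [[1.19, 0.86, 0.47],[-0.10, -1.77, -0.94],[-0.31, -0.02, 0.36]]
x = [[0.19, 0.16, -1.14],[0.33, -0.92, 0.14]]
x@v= [[0.56, -0.10, -0.47],[0.44, 1.91, 1.07]]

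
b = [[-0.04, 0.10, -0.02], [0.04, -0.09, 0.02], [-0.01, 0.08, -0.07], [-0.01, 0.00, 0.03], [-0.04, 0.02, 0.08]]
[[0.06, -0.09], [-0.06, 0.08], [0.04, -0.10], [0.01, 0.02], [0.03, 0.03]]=b@[[-1.02, -0.20],[0.21, -0.9],[-0.16, 0.47]]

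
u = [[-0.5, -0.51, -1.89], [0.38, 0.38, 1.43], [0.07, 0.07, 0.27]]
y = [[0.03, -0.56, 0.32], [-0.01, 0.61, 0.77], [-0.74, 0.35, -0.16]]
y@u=[[-0.21, -0.21, -0.77], [0.29, 0.29, 1.10], [0.49, 0.5, 1.86]]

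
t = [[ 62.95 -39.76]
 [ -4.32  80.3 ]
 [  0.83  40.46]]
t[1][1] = 80.3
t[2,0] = 0.83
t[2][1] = 40.46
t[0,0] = 62.95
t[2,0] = 0.83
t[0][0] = 62.95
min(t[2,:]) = 0.83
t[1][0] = -4.32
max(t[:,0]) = 62.95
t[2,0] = 0.83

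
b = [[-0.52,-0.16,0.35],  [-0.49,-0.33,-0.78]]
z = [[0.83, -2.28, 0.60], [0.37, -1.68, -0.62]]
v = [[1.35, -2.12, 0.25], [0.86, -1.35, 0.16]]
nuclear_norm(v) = 3.00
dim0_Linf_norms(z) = [0.83, 2.28, 0.62]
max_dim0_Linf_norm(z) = 2.28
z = v + b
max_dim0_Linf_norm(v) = 2.12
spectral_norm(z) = 2.97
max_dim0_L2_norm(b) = 0.85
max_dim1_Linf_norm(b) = 0.78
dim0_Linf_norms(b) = [0.52, 0.33, 0.78]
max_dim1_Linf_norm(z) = 2.28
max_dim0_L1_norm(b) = 1.13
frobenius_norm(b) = 1.17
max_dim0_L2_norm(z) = 2.83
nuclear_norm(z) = 3.84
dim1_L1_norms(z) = [3.71, 2.67]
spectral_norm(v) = 2.99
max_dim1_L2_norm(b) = 0.98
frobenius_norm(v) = 2.99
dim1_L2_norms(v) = [2.53, 1.61]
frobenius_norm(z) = 3.10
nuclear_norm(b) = 1.62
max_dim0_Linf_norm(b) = 0.78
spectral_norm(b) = 0.98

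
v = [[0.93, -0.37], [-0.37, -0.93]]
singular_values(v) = [1.0, 1.0]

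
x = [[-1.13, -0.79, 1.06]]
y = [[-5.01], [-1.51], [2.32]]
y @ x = [[5.66, 3.96, -5.31], [1.71, 1.19, -1.6], [-2.62, -1.83, 2.46]]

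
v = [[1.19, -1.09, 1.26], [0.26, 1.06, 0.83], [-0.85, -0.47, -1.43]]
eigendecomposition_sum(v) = [[1.14, 1.92, 2.43], [0.37, 0.63, 0.8], [-0.92, -1.54, -1.95]] + [[-0.2,  -0.38,  -0.41], [-0.06,  -0.11,  -0.12], [0.14,  0.27,  0.29]] + [[0.25, -2.63, -0.76],[-0.05, 0.54, 0.16],[-0.08, 0.8, 0.23]]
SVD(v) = [[-0.70, 0.63, 0.34], [-0.30, -0.70, 0.65], [0.64, 0.35, 0.68]] @ diag([2.528092570619706, 1.6336909808046676, 0.0013166681175132782]) @ [[-0.58, 0.06, -0.81], [0.16, -0.97, -0.18], [-0.8, -0.24, 0.55]]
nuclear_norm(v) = 4.16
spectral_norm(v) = 2.53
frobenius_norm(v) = 3.01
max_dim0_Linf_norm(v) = 1.43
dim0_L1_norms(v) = [2.3, 2.62, 3.52]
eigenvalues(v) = [-0.18, -0.03, 1.03]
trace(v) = 0.82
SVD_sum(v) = [[1.03, -0.1, 1.44], [0.44, -0.04, 0.62], [-0.94, 0.09, -1.33]] + [[0.16,  -0.99,  -0.18], [-0.18,  1.1,  0.21], [0.09,  -0.56,  -0.1]] + [[-0.00, -0.00, 0.00], [-0.00, -0.0, 0.0], [-0.0, -0.0, 0.00]]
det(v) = 0.01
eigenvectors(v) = [[0.75,  0.79,  -0.94],[0.25,  0.24,  0.19],[-0.61,  -0.56,  0.29]]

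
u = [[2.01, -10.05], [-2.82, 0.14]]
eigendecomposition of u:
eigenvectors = [[0.91, 0.85], [-0.41, 0.53]]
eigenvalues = [6.48, -4.33]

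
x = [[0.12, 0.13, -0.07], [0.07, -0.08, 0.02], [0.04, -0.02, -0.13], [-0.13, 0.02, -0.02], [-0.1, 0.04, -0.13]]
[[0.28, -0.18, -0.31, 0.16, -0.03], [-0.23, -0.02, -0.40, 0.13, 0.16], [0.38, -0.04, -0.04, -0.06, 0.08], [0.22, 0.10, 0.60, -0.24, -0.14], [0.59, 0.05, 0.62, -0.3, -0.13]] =x @ [[-0.96,  -0.85,  -4.32,  1.76,  0.94], [1.19,  -0.52,  0.98,  0.16,  -1.16], [-3.42,  0.10,  -1.15,  0.97,  -0.11]]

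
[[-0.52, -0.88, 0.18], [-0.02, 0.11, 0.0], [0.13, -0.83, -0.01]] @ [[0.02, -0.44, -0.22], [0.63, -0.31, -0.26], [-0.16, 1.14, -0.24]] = [[-0.59, 0.71, 0.30], [0.07, -0.03, -0.02], [-0.52, 0.19, 0.19]]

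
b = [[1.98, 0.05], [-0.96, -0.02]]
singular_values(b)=[2.2, 0.0]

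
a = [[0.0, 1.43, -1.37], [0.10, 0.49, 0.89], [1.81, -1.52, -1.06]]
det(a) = 3.878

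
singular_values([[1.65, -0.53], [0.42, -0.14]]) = [1.79, 0.0]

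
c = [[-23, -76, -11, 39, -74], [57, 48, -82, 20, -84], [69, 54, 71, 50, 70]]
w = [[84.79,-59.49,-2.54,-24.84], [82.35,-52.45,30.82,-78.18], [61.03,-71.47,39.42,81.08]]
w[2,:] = [61.03, -71.47, 39.42, 81.08]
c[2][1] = 54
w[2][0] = 61.03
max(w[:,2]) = 39.42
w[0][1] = -59.49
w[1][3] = -78.18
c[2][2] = 71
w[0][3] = -24.84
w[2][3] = 81.08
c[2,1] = 54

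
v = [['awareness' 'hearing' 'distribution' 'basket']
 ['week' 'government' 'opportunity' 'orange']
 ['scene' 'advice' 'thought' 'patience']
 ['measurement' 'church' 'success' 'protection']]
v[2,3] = 'patience'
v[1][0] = 'week'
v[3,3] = 'protection'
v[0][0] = 'awareness'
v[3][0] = 'measurement'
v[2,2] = 'thought'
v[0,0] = 'awareness'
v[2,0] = 'scene'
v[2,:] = ['scene', 'advice', 'thought', 'patience']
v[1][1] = 'government'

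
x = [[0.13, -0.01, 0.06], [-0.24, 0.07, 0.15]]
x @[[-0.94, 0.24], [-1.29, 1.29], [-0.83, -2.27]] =[[-0.16, -0.12], [0.01, -0.31]]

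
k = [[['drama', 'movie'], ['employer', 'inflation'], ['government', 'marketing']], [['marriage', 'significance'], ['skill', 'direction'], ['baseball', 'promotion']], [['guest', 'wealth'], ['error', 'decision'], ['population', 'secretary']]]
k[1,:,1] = ['significance', 'direction', 'promotion']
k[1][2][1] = 'promotion'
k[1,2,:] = ['baseball', 'promotion']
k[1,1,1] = 'direction'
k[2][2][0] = 'population'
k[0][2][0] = 'government'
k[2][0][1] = 'wealth'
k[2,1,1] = 'decision'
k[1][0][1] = 'significance'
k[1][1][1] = 'direction'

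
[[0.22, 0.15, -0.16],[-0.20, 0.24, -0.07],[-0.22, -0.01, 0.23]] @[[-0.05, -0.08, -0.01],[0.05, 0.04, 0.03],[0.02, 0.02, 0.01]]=[[-0.01, -0.01, 0.00], [0.02, 0.02, 0.01], [0.02, 0.02, 0.00]]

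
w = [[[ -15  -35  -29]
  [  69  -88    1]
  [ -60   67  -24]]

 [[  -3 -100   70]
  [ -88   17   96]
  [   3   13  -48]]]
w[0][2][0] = -60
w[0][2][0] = -60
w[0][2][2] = -24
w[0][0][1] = -35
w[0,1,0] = 69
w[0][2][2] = -24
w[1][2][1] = 13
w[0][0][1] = -35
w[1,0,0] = -3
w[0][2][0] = -60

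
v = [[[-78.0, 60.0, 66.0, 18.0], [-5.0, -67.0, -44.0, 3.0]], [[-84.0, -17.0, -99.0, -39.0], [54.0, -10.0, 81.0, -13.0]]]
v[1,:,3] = [-39.0, -13.0]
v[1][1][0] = 54.0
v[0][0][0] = -78.0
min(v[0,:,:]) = -78.0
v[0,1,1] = -67.0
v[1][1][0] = 54.0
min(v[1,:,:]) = -99.0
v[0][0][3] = 18.0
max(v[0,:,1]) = 60.0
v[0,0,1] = 60.0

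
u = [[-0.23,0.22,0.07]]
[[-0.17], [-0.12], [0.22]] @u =[[0.04,  -0.04,  -0.01], [0.03,  -0.03,  -0.01], [-0.05,  0.05,  0.02]]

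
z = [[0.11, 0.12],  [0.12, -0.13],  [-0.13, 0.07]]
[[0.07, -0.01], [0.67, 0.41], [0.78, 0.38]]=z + [[-0.04, -0.13], [0.55, 0.54], [0.91, 0.31]]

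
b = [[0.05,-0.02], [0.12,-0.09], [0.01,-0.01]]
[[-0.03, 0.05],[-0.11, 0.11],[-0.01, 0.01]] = b @ [[-0.14, 0.99],[0.99, 0.14]]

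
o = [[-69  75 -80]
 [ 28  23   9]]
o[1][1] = 23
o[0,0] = -69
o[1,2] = 9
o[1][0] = 28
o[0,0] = -69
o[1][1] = 23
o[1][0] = 28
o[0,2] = -80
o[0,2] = -80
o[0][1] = 75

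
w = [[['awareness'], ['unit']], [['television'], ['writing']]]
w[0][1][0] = 'unit'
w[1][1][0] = 'writing'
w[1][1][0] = 'writing'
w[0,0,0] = 'awareness'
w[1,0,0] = 'television'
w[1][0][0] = 'television'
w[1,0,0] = 'television'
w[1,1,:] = ['writing']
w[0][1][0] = 'unit'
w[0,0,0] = 'awareness'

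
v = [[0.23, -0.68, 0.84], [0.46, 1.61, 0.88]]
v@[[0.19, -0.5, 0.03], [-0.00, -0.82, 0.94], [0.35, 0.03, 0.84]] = [[0.34, 0.47, 0.07], [0.4, -1.52, 2.27]]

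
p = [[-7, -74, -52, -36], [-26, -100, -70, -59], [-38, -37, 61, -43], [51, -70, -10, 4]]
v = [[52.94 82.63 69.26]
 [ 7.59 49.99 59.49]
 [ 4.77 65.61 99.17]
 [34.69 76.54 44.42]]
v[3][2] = 44.42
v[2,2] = 99.17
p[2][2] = 61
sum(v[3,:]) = 155.65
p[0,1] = -74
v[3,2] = 44.42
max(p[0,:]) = -7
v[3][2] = 44.42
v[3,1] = 76.54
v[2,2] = 99.17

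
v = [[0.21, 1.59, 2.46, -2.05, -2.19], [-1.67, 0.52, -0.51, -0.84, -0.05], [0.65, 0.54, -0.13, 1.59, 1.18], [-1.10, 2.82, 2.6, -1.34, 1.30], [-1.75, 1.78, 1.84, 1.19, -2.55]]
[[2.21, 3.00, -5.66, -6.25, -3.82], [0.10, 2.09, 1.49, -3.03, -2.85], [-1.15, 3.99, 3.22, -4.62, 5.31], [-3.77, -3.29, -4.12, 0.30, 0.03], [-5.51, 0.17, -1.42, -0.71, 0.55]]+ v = [[2.42, 4.59, -3.20, -8.3, -6.01], [-1.57, 2.61, 0.98, -3.87, -2.9], [-0.5, 4.53, 3.09, -3.03, 6.49], [-4.87, -0.47, -1.52, -1.04, 1.33], [-7.26, 1.95, 0.42, 0.48, -2.0]]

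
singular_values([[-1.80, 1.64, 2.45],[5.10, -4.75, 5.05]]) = [8.63, 3.4]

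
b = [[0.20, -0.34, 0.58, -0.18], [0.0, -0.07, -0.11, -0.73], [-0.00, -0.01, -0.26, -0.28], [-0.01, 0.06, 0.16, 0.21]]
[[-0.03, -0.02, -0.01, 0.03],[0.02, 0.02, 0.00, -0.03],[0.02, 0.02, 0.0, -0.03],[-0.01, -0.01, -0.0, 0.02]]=b @ [[0.02,0.01,0.00,-0.02],[0.0,0.00,0.00,-0.01],[-0.06,-0.04,-0.01,0.07],[-0.02,-0.02,-0.00,0.03]]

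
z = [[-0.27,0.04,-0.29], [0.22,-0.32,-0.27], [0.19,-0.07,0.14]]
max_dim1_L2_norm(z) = 0.47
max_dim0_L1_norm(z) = 0.7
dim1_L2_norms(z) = [0.4, 0.47, 0.25]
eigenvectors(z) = [[0.00, 0.55, -0.55], [0.99, 0.82, -0.71], [0.14, -0.18, 0.45]]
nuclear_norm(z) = 0.94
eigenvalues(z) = [-0.36, -0.11, 0.02]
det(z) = 0.00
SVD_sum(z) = [[-0.13, 0.12, 0.03], [0.31, -0.27, -0.07], [0.12, -0.11, -0.03]] + [[-0.14, -0.07, -0.32],  [-0.09, -0.05, -0.20],  [0.07, 0.04, 0.17]] + [[-0.00, -0.00, 0.0], [0.0, 0.00, -0.0], [-0.00, -0.0, 0.00]]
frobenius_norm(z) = 0.67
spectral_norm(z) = 0.48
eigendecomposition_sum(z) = [[0.00, -0.0, 0.00], [0.62, -0.38, 0.16], [0.09, -0.05, 0.02]] + [[-0.25, 0.04, -0.25], [-0.37, 0.05, -0.37], [0.08, -0.01, 0.08]] + [[-0.02, 0.01, -0.04], [-0.03, 0.01, -0.05], [0.02, -0.0, 0.03]]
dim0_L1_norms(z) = [0.68, 0.43, 0.7]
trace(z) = -0.45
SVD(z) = [[-0.37, -0.78, 0.51], [0.87, -0.48, -0.11], [0.34, 0.40, 0.85]] @ diag([0.48101881825672255, 0.4599015472687842, 0.0033857499441733853]) @ [[0.74, -0.66, -0.17], [0.39, 0.21, 0.9], [-0.55, -0.73, 0.41]]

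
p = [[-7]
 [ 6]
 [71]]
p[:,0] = [-7, 6, 71]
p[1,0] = 6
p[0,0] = -7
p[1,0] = 6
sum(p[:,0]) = 70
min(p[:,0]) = -7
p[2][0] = 71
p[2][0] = 71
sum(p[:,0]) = 70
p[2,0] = 71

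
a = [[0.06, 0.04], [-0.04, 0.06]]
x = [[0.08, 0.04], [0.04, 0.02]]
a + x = [[0.14, 0.08], [0.0, 0.08]]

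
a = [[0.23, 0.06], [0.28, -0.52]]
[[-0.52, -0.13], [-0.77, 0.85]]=a @ [[-2.31, -0.11], [0.23, -1.70]]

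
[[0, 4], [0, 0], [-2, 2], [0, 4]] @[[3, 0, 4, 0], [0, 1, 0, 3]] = [[0, 4, 0, 12], [0, 0, 0, 0], [-6, 2, -8, 6], [0, 4, 0, 12]]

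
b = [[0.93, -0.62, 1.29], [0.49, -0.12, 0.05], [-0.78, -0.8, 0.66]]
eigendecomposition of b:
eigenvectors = [[(0.75+0j),(0.75-0j),(-0.2+0j)], [(0.17-0.18j),(0.17+0.18j),(0.8+0j)], [0.03+0.61j,0.03-0.61j,0.56+0.00j]]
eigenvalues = [(0.84+1.19j), (0.84-1.19j), (-0.21+0j)]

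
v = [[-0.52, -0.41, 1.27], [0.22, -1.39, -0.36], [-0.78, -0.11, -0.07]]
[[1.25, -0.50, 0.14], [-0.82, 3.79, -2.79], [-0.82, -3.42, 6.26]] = v@[[0.87, 4.62, -7.99], [0.35, -2.2, 1.44], [1.45, 0.79, -2.7]]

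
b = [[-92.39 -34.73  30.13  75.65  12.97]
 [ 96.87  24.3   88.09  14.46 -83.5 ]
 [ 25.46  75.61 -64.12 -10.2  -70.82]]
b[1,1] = 24.3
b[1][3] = 14.46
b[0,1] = -34.73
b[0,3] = 75.65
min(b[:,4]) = -83.5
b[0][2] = 30.13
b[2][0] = 25.46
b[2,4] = -70.82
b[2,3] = -10.2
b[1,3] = 14.46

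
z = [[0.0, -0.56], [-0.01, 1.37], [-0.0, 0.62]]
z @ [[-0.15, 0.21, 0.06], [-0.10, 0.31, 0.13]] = [[0.06,-0.17,-0.07],[-0.14,0.42,0.18],[-0.06,0.19,0.08]]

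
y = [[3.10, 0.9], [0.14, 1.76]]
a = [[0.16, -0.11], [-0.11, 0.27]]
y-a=[[2.94, 1.01], [0.25, 1.49]]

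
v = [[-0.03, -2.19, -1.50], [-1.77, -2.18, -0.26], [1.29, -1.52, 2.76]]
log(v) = [[0.60+0.75j, (0.49+1.62j), -0.46+0.25j], [0.19+1.09j, 1.08+2.35j, 0.21+0.36j], [(0.69+0.11j), -0.47+0.24j, 1.22+0.04j]]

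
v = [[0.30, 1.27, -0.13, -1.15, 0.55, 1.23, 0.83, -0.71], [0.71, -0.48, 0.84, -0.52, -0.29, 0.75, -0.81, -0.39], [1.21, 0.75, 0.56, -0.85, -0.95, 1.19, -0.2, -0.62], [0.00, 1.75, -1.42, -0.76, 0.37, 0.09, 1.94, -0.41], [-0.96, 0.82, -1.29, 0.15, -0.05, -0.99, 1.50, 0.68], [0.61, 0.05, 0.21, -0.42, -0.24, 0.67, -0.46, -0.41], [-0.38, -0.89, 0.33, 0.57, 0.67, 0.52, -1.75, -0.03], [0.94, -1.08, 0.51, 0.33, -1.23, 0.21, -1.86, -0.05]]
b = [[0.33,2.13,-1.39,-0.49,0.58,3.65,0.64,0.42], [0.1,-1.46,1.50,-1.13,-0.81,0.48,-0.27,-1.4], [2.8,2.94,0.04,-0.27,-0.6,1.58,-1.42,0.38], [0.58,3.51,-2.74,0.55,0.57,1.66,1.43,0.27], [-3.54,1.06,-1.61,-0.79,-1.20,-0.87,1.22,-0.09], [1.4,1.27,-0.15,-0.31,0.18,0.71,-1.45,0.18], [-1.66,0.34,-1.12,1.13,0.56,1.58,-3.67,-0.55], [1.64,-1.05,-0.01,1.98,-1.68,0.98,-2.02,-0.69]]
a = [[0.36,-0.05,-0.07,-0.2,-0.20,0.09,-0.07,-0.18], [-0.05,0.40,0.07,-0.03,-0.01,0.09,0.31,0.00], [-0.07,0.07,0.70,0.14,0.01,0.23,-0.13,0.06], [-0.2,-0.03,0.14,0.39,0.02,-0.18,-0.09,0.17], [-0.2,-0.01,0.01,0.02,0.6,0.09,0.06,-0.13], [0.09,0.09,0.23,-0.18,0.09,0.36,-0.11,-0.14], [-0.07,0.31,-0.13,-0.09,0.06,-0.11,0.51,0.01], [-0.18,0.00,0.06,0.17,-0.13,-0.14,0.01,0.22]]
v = b @ a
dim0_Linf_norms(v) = [1.21, 1.75, 1.42, 1.15, 1.23, 1.23, 1.94, 0.71]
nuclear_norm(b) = 27.79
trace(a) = 3.54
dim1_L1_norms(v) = [6.17, 4.79, 6.33, 6.74, 6.44, 3.07, 5.14, 6.21]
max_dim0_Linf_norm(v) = 1.94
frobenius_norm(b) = 11.91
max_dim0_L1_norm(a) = 1.41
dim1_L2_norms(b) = [4.59, 2.93, 4.64, 5.07, 4.53, 2.52, 4.69, 4.01]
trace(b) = -5.39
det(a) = 0.00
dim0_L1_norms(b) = [12.05, 13.76, 8.56, 6.65, 6.18, 11.51, 12.12, 3.98]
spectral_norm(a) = 0.92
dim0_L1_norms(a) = [1.22, 0.96, 1.41, 1.22, 1.12, 1.29, 1.29, 0.91]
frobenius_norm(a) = 1.63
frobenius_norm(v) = 6.77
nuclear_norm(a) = 3.54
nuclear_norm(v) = 12.59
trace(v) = -1.56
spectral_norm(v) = 5.22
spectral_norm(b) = 7.61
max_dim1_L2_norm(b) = 5.07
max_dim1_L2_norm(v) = 3.12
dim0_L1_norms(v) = [5.11, 7.09, 5.29, 4.75, 4.35, 5.65, 9.35, 3.3]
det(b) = 1337.09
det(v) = 0.00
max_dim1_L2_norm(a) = 0.77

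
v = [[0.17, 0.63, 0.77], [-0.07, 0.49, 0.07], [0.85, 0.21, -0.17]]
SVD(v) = [[-0.88,-0.30,-0.37], [-0.33,-0.15,0.93], [-0.34,0.94,0.04]] @ diag([1.0988448639256574, 0.8622674098793518, 0.33635528668977144]) @ [[-0.38, -0.72, -0.59], [0.88, -0.08, -0.47], [-0.29, 0.69, -0.66]]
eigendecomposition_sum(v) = [[-0.31, 0.09, 0.37], [-0.04, 0.01, 0.05], [0.43, -0.13, -0.51]] + [[0.46, 1.2, 0.45],[-0.01, -0.04, -0.01],[0.40, 1.03, 0.39]] + [[0.02, -0.66, -0.05], [-0.02, 0.51, 0.04], [0.02, -0.69, -0.05]]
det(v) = -0.32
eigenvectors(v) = [[0.59, 0.76, -0.61],[0.08, -0.02, 0.47],[-0.81, 0.65, -0.64]]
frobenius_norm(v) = 1.44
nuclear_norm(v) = 2.30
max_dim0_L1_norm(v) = 1.33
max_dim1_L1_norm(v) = 1.57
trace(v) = 0.49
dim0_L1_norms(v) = [1.09, 1.33, 1.01]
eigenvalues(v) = [-0.81, 0.81, 0.49]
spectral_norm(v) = 1.10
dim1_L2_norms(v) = [1.01, 0.5, 0.89]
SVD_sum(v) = [[0.36, 0.69, 0.57],[0.14, 0.26, 0.21],[0.14, 0.27, 0.22]] + [[-0.23,0.02,0.12], [-0.12,0.01,0.06], [0.71,-0.06,-0.38]] + [[0.04, -0.09, 0.08],[-0.09, 0.22, -0.21],[-0.0, 0.01, -0.01]]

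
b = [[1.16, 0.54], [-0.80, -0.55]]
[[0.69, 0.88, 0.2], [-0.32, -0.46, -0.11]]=b @ [[1.01, 1.14, 0.25], [-0.89, -0.82, -0.17]]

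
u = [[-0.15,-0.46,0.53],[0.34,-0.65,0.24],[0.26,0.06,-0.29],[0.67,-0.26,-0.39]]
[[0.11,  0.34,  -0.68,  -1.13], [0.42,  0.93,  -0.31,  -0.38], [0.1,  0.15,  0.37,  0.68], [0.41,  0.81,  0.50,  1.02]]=u@ [[0.6, 1.50, 0.50, 0.90], [-0.27, -0.37, 0.46, 0.53], [0.15, 0.74, -0.74, -1.42]]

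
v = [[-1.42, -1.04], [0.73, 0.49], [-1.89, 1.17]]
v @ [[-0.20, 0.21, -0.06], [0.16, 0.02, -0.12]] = [[0.12,-0.32,0.21], [-0.07,0.16,-0.1], [0.57,-0.37,-0.03]]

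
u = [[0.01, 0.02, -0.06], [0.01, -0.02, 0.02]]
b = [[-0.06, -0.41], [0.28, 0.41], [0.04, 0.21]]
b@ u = [[-0.0, 0.01, -0.0], [0.01, -0.0, -0.01], [0.0, -0.0, 0.00]]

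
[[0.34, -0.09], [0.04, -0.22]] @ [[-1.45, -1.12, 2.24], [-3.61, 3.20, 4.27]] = [[-0.17, -0.67, 0.38], [0.74, -0.75, -0.85]]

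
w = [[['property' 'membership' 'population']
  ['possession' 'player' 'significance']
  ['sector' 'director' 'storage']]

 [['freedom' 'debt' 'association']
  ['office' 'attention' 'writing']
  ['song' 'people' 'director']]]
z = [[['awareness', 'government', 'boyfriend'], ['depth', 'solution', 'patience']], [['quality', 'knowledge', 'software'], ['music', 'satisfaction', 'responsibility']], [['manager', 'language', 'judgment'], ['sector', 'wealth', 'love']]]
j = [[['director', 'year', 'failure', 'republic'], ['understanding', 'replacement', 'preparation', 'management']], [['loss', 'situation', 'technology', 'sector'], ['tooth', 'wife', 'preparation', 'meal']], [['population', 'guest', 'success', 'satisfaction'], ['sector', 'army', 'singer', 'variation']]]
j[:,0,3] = ['republic', 'sector', 'satisfaction']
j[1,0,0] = 'loss'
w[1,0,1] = 'debt'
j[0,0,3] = 'republic'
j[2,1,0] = 'sector'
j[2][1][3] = 'variation'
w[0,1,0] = 'possession'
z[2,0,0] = 'manager'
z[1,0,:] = ['quality', 'knowledge', 'software']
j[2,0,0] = 'population'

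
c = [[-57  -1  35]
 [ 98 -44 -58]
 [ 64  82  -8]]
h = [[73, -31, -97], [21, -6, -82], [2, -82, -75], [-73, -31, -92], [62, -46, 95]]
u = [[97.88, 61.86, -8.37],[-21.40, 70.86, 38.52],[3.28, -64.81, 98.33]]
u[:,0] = [97.88, -21.4, 3.28]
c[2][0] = 64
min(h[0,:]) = -97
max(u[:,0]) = 97.88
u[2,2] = 98.33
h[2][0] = 2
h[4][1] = -46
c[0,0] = -57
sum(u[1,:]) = 87.98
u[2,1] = -64.81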